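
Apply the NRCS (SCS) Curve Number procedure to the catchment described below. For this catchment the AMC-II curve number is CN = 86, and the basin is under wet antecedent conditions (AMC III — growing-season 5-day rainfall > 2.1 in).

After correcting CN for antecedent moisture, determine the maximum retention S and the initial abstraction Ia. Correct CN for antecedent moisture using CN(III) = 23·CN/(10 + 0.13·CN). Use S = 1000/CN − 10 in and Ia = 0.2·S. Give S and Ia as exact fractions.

Adjust CN=86 to AMC III: 23·86/(10 + 0.13·86) → 1978 ÷ (1059/50) = 98900/1059 ≈ 93.390
Retention S: 1000/CN − 10 with CN=93.390 → S = 700/989 ≈ 0.708 in
Ia = 0.2S: 0.2·0.708 = 0.142 in (exactly 140/989)

S = 700/989 in ≈ 0.708 in; Ia = 140/989 in ≈ 0.142 in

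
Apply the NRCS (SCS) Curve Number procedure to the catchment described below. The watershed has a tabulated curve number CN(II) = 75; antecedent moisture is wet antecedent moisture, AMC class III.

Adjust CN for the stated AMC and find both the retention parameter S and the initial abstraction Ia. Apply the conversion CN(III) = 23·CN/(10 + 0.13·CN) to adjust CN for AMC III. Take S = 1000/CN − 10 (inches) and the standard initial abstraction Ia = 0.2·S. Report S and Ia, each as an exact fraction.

CN(III) from CN(II)=75: (23·75)/(10 + 0.13·75) = 6900/79 ≈ 87.342
Retention S: 1000/CN − 10 with CN=87.342 → S = 100/69 ≈ 1.449 in
Ia = 0.2S: 0.2·1.449 = 0.290 in (exactly 20/69)

S = 100/69 in ≈ 1.449 in; Ia = 20/69 in ≈ 0.290 in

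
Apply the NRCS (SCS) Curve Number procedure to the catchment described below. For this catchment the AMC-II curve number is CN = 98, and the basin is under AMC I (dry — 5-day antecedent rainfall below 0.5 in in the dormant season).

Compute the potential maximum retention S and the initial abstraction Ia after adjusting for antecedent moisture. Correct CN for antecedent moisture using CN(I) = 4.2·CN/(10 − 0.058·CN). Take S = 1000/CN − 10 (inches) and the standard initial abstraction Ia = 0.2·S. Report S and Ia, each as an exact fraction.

S = 500/1029 in ≈ 0.486 in; Ia = 100/1029 in ≈ 0.097 in

Adjust CN=98 to AMC I: 4.2·98/(10 − 0.058·98) → (2058/5) ÷ (1079/250) = 102900/1079 ≈ 95.366
Max retention: S = 1000/(102900/1079) − 10 = 500/1029 in (≈ 0.486 in)
Initial abstraction Ia = S/5 = (500/1029)/5 = 100/1029 ≈ 0.097 in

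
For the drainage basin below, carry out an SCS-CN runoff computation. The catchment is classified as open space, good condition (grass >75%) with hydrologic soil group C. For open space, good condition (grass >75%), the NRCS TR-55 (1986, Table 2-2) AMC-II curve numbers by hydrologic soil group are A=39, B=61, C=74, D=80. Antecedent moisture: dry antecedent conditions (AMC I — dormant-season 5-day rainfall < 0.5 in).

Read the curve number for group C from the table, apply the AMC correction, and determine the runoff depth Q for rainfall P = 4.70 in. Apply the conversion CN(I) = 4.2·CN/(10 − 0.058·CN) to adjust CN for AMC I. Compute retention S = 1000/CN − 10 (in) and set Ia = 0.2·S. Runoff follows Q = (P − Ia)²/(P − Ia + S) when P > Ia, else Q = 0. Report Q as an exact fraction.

NRCS table: open space, good condition (grass >75%), soil group C → CN(II) = 74
CN(I) from CN(II)=74: (4.2·74)/(10 − 0.058·74) = 77700/1427 ≈ 54.450
Retention S: 1000/CN − 10 with CN=54.450 → S = 6500/777 ≈ 8.366 in
Ia = 0.2S: 0.2·8.366 = 1.673 in (exactly 1300/777)
P − Ia = 4.700 − 1.673 = 23519/7770 ≈ 3.027 in (> 0, runoff occurs)
Q = (23519/7770)²/((23519/7770) + 6500/777) = (553143361/60372900)/(88519/7770) = 553143361/687792630 in ≈ 0.804 in

Q = 553143361/687792630 in ≈ 0.804 in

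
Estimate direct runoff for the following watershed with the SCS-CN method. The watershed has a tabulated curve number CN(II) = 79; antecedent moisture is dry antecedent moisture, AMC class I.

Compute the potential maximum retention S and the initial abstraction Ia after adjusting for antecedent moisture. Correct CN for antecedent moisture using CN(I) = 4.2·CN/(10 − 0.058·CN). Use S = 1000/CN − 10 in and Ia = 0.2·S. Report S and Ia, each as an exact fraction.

S = 500/79 in ≈ 6.329 in; Ia = 100/79 in ≈ 1.266 in

Adjust CN=79 to AMC I: 4.2·79/(10 − 0.058·79) → (1659/5) ÷ (2709/500) = 7900/129 ≈ 61.240
Retention S: 1000/CN − 10 with CN=61.240 → S = 500/79 ≈ 6.329 in
Initial abstraction Ia = S/5 = (500/79)/5 = 100/79 ≈ 1.266 in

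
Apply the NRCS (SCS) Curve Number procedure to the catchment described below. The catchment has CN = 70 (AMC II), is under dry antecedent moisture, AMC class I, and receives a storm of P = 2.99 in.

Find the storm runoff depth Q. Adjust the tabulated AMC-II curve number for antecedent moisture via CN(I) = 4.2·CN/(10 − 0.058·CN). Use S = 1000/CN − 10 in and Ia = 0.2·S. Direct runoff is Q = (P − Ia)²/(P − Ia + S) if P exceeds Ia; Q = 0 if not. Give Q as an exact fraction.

Dry (AMC I): CN(I) = 4.2·70/(10 − 0.058·70) = 294/(297/50) = 4900/99 ≈ 49.495
Retention S: 1000/CN − 10 with CN=49.495 → S = 500/49 ≈ 10.204 in
Ia = 0.2·(500/49) = 100/49 in ≈ 2.041 in
Excess rainfall: 2.990 − 2.041 = 0.949 in; P > Ia so Q > 0
Q: (4651/4900)² ÷ (54651/4900) = 21631801/267789900 in (≈ 0.081 in)

Q = 21631801/267789900 in ≈ 0.081 in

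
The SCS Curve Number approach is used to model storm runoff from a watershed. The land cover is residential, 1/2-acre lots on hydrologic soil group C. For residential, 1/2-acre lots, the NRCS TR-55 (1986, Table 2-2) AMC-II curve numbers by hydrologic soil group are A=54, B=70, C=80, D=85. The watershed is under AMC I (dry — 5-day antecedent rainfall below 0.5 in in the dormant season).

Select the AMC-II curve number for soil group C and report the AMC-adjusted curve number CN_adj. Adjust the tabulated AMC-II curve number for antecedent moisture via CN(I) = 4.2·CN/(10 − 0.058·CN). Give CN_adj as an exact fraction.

NRCS table: residential, 1/2-acre lots, soil group C → CN(II) = 80
Dry (AMC I): CN(I) = 4.2·80/(10 − 0.058·80) = 336/(134/25) = 4200/67 ≈ 62.687

CN_adj = 4200/67 ≈ 62.687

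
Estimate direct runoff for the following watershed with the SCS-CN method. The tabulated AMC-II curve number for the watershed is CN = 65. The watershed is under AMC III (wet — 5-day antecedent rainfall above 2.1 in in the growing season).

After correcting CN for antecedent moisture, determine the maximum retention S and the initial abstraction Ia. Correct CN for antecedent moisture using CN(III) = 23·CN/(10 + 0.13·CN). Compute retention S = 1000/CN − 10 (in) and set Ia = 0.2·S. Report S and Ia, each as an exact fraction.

S = 700/299 in ≈ 2.341 in; Ia = 140/299 in ≈ 0.468 in

CN(III) from CN(II)=65: (23·65)/(10 + 0.13·65) = 29900/369 ≈ 81.030
Retention S: 1000/CN − 10 with CN=81.030 → S = 700/299 ≈ 2.341 in
Initial abstraction Ia = S/5 = (700/299)/5 = 140/299 ≈ 0.468 in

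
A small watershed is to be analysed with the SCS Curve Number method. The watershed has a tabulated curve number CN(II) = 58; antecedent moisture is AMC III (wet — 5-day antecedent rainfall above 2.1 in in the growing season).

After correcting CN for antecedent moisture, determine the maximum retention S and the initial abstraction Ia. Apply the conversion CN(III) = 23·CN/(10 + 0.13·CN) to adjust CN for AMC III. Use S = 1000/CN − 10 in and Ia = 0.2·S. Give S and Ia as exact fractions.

S = 2100/667 in ≈ 3.148 in; Ia = 420/667 in ≈ 0.630 in

Wet (AMC III): CN(III) = 23·58/(10 + 0.13·58) = 1334/(877/50) = 66700/877 ≈ 76.055
S = 1000/(66700/877) − 10 = 2100/667 in ≈ 3.148 in
Initial abstraction Ia = S/5 = (2100/667)/5 = 420/667 ≈ 0.630 in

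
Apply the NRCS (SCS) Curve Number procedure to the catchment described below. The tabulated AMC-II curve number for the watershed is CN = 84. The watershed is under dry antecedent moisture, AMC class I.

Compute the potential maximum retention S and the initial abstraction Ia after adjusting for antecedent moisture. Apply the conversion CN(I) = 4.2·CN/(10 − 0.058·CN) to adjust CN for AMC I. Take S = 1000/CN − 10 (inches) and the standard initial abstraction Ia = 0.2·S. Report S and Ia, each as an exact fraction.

S = 2000/441 in ≈ 4.535 in; Ia = 400/441 in ≈ 0.907 in

CN(I) from CN(II)=84: (4.2·84)/(10 − 0.058·84) = 44100/641 ≈ 68.799
S = 1000/(44100/641) − 10 = 2000/441 in ≈ 4.535 in
Ia = 0.2S: 0.2·4.535 = 0.907 in (exactly 400/441)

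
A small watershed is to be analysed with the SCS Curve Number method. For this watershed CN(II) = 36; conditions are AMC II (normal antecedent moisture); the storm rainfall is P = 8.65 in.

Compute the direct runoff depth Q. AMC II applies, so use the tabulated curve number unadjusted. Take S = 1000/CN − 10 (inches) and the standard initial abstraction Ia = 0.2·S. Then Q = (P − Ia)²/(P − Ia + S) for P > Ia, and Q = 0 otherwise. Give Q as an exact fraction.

Q = 840889/741060 in ≈ 1.135 in

AMC II — tabulated CN = 36 applies directly.
Max retention: S = 1000/36 − 10 = 160/9 in (≈ 17.778 in)
Ia = 0.2S: 0.2·17.778 = 3.556 in (exactly 32/9)
Since P=8.650 > Ia=3.556: effective rainfall P−Ia = 917/180 in
Q = (917/180)²/((917/180) + 160/9) = (840889/32400)/(4117/180) = 840889/741060 in ≈ 1.135 in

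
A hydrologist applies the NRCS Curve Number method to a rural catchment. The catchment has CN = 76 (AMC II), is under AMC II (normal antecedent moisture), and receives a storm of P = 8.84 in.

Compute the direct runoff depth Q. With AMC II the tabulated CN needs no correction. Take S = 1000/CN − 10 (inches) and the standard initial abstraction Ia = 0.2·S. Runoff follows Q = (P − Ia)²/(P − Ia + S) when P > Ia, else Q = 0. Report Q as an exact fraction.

Q = 15202201/2564525 in ≈ 5.928 in

CN(II) = 76; AMC II needs no correction.
Max retention: S = 1000/76 − 10 = 60/19 in (≈ 3.158 in)
Ia = 0.2S: 0.2·3.158 = 0.632 in (exactly 12/19)
Since P=8.840 > Ia=0.632: effective rainfall P−Ia = 3899/475 in
Q: (3899/475)² ÷ (5399/475) = 15202201/2564525 in (≈ 5.928 in)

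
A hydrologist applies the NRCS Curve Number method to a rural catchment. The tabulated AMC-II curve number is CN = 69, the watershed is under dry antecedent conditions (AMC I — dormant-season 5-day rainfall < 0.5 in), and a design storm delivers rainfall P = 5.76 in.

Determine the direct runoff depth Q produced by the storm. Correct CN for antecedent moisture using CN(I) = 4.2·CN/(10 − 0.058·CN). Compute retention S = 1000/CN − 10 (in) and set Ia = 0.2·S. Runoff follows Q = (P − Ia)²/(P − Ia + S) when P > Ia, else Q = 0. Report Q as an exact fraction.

Q = 1075118521/1174269600 in ≈ 0.916 in

Dry (AMC I): CN(I) = 4.2·69/(10 − 0.058·69) = (1449/5)/(2999/500) = 144900/2999 ≈ 48.316
Retention S: 1000/CN − 10 with CN=48.316 → S = 15500/1449 ≈ 10.697 in
Ia = 0.2·(15500/1449) = 3100/1449 in ≈ 2.139 in
Excess rainfall: 5.760 − 2.139 = 3.621 in; P > Ia so Q > 0
Runoff Q = (P−Ia)²/(P−Ia+S) = (3.621)²/(3.621+10.697) = 1075118521/1174269600 ≈ 0.916 in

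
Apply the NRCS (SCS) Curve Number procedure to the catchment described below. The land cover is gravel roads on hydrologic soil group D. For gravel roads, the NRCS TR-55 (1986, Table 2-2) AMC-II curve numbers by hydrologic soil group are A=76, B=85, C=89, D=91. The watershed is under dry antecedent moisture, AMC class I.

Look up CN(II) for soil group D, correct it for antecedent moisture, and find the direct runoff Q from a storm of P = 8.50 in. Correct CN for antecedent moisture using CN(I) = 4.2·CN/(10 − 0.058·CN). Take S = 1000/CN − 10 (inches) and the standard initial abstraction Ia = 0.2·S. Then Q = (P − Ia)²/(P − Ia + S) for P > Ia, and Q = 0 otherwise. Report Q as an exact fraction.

Q = 104632441/16853746 in ≈ 6.208 in

NRCS table: gravel roads, soil group D → CN(II) = 91
Adjust CN=91 to AMC I: 4.2·91/(10 − 0.058·91) → (1911/5) ÷ (2361/500) = 63700/787 ≈ 80.940
Retention S: 1000/CN − 10 with CN=80.940 → S = 1500/637 ≈ 2.355 in
Initial abstraction Ia = S/5 = (1500/637)/5 = 300/637 ≈ 0.471 in
P − Ia = 8.500 − 0.471 = 10229/1274 ≈ 8.029 in (> 0, runoff occurs)
Q: (10229/1274)² ÷ (13229/1274) = 104632441/16853746 in (≈ 6.208 in)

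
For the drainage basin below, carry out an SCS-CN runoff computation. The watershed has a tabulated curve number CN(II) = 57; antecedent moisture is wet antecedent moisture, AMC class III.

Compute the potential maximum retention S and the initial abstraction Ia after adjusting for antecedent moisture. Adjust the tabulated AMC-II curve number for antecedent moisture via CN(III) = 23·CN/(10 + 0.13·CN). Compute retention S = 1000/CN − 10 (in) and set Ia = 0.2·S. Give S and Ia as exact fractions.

S = 4300/1311 in ≈ 3.280 in; Ia = 860/1311 in ≈ 0.656 in

Wet (AMC III): CN(III) = 23·57/(10 + 0.13·57) = 1311/(1741/100) = 131100/1741 ≈ 75.302
Max retention: S = 1000/(131100/1741) − 10 = 4300/1311 in (≈ 3.280 in)
Ia = 0.2S: 0.2·3.280 = 0.656 in (exactly 860/1311)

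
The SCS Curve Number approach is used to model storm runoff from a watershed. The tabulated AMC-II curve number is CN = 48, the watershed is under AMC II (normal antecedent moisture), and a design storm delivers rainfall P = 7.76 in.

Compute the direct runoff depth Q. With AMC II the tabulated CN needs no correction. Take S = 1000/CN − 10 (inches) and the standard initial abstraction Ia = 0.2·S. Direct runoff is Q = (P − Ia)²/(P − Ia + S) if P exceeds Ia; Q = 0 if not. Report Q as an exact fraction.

AMC II — tabulated CN = 48 applies directly.
Max retention: S = 1000/48 − 10 = 65/6 in (≈ 10.833 in)
Initial abstraction Ia = S/5 = (65/6)/5 = 13/6 ≈ 2.167 in
Excess rainfall: 7.760 − 2.167 = 5.593 in; P > Ia so Q > 0
Runoff Q = (P−Ia)²/(P−Ia+S) = (5.593)²/(5.593+10.833) = 703921/369600 ≈ 1.905 in

Q = 703921/369600 in ≈ 1.905 in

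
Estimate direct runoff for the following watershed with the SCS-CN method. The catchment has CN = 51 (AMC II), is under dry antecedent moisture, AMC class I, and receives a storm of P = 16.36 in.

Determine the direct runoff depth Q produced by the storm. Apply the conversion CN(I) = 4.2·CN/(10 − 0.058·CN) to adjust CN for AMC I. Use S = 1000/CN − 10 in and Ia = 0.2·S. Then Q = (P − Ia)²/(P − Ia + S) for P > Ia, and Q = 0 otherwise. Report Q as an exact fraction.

Dry (AMC I): CN(I) = 4.2·51/(10 − 0.058·51) = (1071/5)/(3521/500) = 15300/503 ≈ 30.417
Retention S: 1000/CN − 10 with CN=30.417 → S = 3500/153 ≈ 22.876 in
Ia = 0.2·(3500/153) = 700/153 in ≈ 4.575 in
P − Ia = 16.360 − 4.575 = 45077/3825 ≈ 11.785 in (> 0, runoff occurs)
Runoff Q = (P−Ia)²/(P−Ia+S) = (11.785)²/(11.785+22.876) = 2031935929/507107025 ≈ 4.007 in

Q = 2031935929/507107025 in ≈ 4.007 in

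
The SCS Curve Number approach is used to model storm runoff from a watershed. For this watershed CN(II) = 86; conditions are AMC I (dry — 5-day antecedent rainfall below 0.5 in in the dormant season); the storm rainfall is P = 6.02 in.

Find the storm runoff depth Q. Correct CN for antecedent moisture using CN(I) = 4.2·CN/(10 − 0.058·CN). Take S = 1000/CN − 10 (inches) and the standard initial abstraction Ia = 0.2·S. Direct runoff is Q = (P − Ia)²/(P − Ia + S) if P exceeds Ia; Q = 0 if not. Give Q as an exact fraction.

Q = 1144401241/379447050 in ≈ 3.016 in

CN(I) from CN(II)=86: (4.2·86)/(10 − 0.058·86) = 12900/179 ≈ 72.067
Retention S: 1000/CN − 10 with CN=72.067 → S = 500/129 ≈ 3.876 in
Initial abstraction Ia = S/5 = (500/129)/5 = 100/129 ≈ 0.775 in
P − Ia = 6.020 − 0.775 = 33829/6450 ≈ 5.245 in (> 0, runoff occurs)
Q: (33829/6450)² ÷ (58829/6450) = 1144401241/379447050 in (≈ 3.016 in)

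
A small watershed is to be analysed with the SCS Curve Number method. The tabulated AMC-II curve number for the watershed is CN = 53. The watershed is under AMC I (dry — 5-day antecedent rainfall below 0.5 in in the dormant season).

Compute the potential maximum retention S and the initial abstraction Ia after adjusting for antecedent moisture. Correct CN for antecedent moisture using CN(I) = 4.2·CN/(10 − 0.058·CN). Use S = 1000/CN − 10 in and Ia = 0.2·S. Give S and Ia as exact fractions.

S = 23500/1113 in ≈ 21.114 in; Ia = 4700/1113 in ≈ 4.223 in

Dry (AMC I): CN(I) = 4.2·53/(10 − 0.058·53) = (1113/5)/(3463/500) = 111300/3463 ≈ 32.140
S = 1000/(111300/3463) − 10 = 23500/1113 in ≈ 21.114 in
Ia = 0.2S: 0.2·21.114 = 4.223 in (exactly 4700/1113)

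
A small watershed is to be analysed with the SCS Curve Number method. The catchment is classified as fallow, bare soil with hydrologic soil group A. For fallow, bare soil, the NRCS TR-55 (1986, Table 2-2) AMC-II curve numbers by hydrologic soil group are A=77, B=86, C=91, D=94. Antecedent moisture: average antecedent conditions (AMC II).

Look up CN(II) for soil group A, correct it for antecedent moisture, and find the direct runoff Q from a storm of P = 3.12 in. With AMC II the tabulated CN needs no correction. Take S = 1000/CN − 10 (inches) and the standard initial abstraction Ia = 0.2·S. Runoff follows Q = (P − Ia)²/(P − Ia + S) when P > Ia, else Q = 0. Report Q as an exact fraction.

Q = 11790368/10208275 in ≈ 1.155 in

NRCS table: fallow, bare soil, soil group A → CN(II) = 77
AMC II — tabulated CN = 77 applies directly.
Max retention: S = 1000/77 − 10 = 230/77 in (≈ 2.987 in)
Ia = 0.2S: 0.2·2.987 = 0.597 in (exactly 46/77)
P − Ia = 3.120 − 0.597 = 4856/1925 ≈ 2.523 in (> 0, runoff occurs)
Q: (4856/1925)² ÷ (10606/1925) = 11790368/10208275 in (≈ 1.155 in)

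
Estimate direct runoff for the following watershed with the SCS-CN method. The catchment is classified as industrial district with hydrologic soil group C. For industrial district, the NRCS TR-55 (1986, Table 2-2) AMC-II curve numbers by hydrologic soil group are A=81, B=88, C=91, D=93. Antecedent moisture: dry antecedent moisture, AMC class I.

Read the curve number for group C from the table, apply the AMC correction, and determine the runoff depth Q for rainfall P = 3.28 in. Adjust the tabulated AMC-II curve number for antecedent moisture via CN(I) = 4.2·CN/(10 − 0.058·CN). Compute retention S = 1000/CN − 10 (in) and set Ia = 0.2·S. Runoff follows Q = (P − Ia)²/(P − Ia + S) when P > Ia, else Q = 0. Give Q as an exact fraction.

NRCS table: industrial district, soil group C → CN(II) = 91
Dry (AMC I): CN(I) = 4.2·91/(10 − 0.058·91) = (1911/5)/(2361/500) = 63700/787 ≈ 80.940
Max retention: S = 1000/(63700/787) − 10 = 1500/637 in (≈ 2.355 in)
Ia = 0.2S: 0.2·2.355 = 0.471 in (exactly 300/637)
Excess rainfall: 3.280 − 0.471 = 2.809 in; P > Ia so Q > 0
Q: (44734/15925)² ÷ (82234/15925) = 1000565378/654788225 in (≈ 1.528 in)

Q = 1000565378/654788225 in ≈ 1.528 in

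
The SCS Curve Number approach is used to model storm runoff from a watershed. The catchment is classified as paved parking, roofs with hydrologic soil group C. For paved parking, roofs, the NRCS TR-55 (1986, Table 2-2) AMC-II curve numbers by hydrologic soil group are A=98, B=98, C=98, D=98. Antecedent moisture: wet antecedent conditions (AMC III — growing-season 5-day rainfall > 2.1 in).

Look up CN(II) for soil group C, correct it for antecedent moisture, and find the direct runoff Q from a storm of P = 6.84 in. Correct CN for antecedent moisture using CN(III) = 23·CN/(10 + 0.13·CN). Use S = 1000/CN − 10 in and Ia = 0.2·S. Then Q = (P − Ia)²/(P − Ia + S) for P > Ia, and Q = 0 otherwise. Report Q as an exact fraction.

Q = 36947375089/5486151475 in ≈ 6.735 in

NRCS table: paved parking, roofs, soil group C → CN(II) = 98
Wet (AMC III): CN(III) = 23·98/(10 + 0.13·98) = 2254/(1137/50) = 112700/1137 ≈ 99.120
Retention S: 1000/CN − 10 with CN=99.120 → S = 100/1127 ≈ 0.089 in
Ia = 0.2S: 0.2·0.089 = 0.018 in (exactly 20/1127)
Excess rainfall: 6.840 − 0.018 = 6.822 in; P > Ia so Q > 0
Runoff Q = (P−Ia)²/(P−Ia+S) = (6.822)²/(6.822+0.089) = 36947375089/5486151475 ≈ 6.735 in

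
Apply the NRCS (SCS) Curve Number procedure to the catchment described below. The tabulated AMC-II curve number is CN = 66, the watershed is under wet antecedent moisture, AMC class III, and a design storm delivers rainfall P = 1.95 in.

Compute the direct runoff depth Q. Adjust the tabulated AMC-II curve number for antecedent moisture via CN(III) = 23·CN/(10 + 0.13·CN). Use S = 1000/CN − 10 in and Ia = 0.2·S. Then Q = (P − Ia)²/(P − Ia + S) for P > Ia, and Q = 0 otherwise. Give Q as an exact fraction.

Wet (AMC III): CN(III) = 23·66/(10 + 0.13·66) = 1518/(929/50) = 75900/929 ≈ 81.701
S = 1000/(75900/929) − 10 = 1700/759 in ≈ 2.240 in
Ia = 0.2·(1700/759) = 340/759 in ≈ 0.448 in
Since P=1.950 > Ia=0.448: effective rainfall P−Ia = 22801/15180 in
Q = (22801/15180)²/((22801/15180) + 1700/759) = (519885601/230432400)/(56801/15180) = 519885601/862239180 in ≈ 0.603 in

Q = 519885601/862239180 in ≈ 0.603 in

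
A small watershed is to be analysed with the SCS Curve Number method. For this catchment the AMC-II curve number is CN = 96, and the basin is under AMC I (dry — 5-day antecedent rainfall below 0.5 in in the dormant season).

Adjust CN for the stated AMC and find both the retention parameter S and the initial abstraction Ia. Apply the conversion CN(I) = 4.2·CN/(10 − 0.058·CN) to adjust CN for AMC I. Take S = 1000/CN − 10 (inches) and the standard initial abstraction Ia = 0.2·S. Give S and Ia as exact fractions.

Dry (AMC I): CN(I) = 4.2·96/(10 − 0.058·96) = (2016/5)/(554/125) = 25200/277 ≈ 90.975
Retention S: 1000/CN − 10 with CN=90.975 → S = 125/126 ≈ 0.992 in
Ia = 0.2·(125/126) = 25/126 in ≈ 0.198 in

S = 125/126 in ≈ 0.992 in; Ia = 25/126 in ≈ 0.198 in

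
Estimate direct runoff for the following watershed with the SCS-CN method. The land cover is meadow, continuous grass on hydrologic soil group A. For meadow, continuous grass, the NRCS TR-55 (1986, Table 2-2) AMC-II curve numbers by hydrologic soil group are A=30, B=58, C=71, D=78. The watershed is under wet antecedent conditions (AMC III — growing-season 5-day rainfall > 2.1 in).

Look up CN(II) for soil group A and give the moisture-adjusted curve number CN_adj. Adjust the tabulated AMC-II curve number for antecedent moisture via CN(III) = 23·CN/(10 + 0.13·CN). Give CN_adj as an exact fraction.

CN_adj = 6900/139 ≈ 49.640

NRCS table: meadow, continuous grass, soil group A → CN(II) = 30
Adjust CN=30 to AMC III: 23·30/(10 + 0.13·30) → 690 ÷ (139/10) = 6900/139 ≈ 49.640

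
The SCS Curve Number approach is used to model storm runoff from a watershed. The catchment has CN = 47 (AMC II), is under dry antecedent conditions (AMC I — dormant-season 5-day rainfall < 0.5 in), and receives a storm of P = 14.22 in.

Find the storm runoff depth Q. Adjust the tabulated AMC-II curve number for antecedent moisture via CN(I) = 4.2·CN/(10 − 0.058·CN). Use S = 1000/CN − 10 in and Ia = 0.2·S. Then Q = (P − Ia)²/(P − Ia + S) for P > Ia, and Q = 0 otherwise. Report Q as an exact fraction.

Dry (AMC I): CN(I) = 4.2·47/(10 − 0.058·47) = (987/5)/(3637/500) = 98700/3637 ≈ 27.138
Retention S: 1000/CN − 10 with CN=27.138 → S = 26500/987 ≈ 26.849 in
Ia = 0.2S: 0.2·26.849 = 5.370 in (exactly 5300/987)
Since P=14.220 > Ia=5.370: effective rainfall P−Ia = 436757/49350 in
Runoff Q = (P−Ia)²/(P−Ia+S) = (8.850)²/(8.850+26.849) = 190756677049/86942707950 ≈ 2.194 in

Q = 190756677049/86942707950 in ≈ 2.194 in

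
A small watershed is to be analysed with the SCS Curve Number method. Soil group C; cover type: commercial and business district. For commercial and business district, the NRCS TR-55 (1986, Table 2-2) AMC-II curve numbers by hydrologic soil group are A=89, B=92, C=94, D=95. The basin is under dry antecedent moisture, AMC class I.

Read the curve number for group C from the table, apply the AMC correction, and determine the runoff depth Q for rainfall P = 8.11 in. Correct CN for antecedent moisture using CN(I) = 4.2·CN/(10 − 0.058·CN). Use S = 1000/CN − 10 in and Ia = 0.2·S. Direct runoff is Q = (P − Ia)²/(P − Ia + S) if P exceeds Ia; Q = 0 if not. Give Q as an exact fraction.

NRCS table: commercial and business district, soil group C → CN(II) = 94
Dry (AMC I): CN(I) = 4.2·94/(10 − 0.058·94) = (1974/5)/(1137/250) = 32900/379 ≈ 86.807
S = 1000/(32900/379) − 10 = 500/329 in ≈ 1.520 in
Ia = 0.2·(500/329) = 100/329 in ≈ 0.304 in
Excess rainfall: 8.110 − 0.304 = 7.806 in; P > Ia so Q > 0
Runoff Q = (P−Ia)²/(P−Ia+S) = (7.806)²/(7.806+1.520) = 65955998761/10094345100 ≈ 6.534 in

Q = 65955998761/10094345100 in ≈ 6.534 in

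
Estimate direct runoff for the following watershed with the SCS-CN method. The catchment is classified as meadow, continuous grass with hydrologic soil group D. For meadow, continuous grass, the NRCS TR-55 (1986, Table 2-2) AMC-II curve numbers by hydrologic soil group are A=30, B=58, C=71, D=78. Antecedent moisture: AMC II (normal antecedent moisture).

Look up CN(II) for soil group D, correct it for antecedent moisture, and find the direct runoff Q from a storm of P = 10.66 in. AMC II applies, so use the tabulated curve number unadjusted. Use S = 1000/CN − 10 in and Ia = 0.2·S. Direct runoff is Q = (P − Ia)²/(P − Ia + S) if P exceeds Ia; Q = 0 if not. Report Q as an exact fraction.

NRCS table: meadow, continuous grass, soil group D → CN(II) = 78
Average conditions: CN = 78 (no AMC adjustment).
S = 1000/78 − 10 = 110/39 in ≈ 2.821 in
Initial abstraction Ia = S/5 = (110/39)/5 = 22/39 ≈ 0.564 in
Since P=10.660 > Ia=0.564: effective rainfall P−Ia = 19687/1950 in
Runoff Q = (P−Ia)²/(P−Ia+S) = (10.096)²/(10.096+2.821) = 387577969/49114650 ≈ 7.891 in

Q = 387577969/49114650 in ≈ 7.891 in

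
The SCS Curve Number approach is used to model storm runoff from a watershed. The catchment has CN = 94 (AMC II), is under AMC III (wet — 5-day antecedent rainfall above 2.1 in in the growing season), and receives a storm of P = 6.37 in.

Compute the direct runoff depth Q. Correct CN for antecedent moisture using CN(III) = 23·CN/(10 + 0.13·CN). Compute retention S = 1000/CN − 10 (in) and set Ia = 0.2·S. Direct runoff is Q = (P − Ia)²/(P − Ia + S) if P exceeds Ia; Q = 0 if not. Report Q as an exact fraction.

Q = 465938664409/77031735700 in ≈ 6.049 in

Wet (AMC III): CN(III) = 23·94/(10 + 0.13·94) = 2162/(1111/50) = 108100/1111 ≈ 97.300
Retention S: 1000/CN − 10 with CN=97.300 → S = 300/1081 ≈ 0.278 in
Initial abstraction Ia = S/5 = (300/1081)/5 = 60/1081 ≈ 0.056 in
Since P=6.370 > Ia=0.056: effective rainfall P−Ia = 682597/108100 in
Q: (682597/108100)² ÷ (712597/108100) = 465938664409/77031735700 in (≈ 6.049 in)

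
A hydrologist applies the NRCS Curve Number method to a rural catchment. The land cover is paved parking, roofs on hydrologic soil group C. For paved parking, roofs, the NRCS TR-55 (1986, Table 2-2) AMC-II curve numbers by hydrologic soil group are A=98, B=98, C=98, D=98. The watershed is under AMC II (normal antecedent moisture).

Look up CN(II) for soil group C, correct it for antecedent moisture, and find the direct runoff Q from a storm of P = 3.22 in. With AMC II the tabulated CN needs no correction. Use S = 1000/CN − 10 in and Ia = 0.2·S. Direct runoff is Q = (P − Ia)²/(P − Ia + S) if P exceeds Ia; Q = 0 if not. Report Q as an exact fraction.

NRCS table: paved parking, roofs, soil group C → CN(II) = 98
CN(II) = 98; AMC II needs no correction.
Max retention: S = 1000/98 − 10 = 10/49 in (≈ 0.204 in)
Initial abstraction Ia = S/5 = (10/49)/5 = 2/49 ≈ 0.041 in
P − Ia = 3.220 − 0.041 = 7789/2450 ≈ 3.179 in (> 0, runoff occurs)
Runoff Q = (P−Ia)²/(P−Ia+S) = (3.179)²/(3.179+0.204) = 60668521/20308050 ≈ 2.987 in

Q = 60668521/20308050 in ≈ 2.987 in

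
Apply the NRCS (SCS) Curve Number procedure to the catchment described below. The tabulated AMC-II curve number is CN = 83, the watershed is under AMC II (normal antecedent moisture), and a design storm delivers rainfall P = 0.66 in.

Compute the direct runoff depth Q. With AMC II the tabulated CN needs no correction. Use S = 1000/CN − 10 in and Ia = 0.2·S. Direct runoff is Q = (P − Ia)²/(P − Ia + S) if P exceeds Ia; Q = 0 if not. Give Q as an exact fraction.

Q = 1079521/39586850 in ≈ 0.027 in

CN(II) = 83; AMC II needs no correction.
Max retention: S = 1000/83 − 10 = 170/83 in (≈ 2.048 in)
Initial abstraction Ia = S/5 = (170/83)/5 = 34/83 ≈ 0.410 in
Since P=0.660 > Ia=0.410: effective rainfall P−Ia = 1039/4150 in
Runoff Q = (P−Ia)²/(P−Ia+S) = (0.250)²/(0.250+2.048) = 1079521/39586850 ≈ 0.027 in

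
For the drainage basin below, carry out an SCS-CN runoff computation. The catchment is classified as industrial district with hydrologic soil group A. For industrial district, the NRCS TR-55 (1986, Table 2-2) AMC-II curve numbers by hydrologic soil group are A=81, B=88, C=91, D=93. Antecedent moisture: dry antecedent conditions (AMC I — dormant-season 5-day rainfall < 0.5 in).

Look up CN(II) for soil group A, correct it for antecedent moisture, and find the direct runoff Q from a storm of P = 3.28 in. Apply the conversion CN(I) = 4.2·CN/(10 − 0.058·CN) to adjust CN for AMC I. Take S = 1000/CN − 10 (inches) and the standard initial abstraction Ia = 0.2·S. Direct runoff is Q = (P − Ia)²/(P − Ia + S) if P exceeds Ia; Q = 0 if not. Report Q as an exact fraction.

NRCS table: industrial district, soil group A → CN(II) = 81
Dry (AMC I): CN(I) = 4.2·81/(10 − 0.058·81) = (1701/5)/(2651/500) = 170100/2651 ≈ 64.164
S = 1000/(170100/2651) − 10 = 9500/1701 in ≈ 5.585 in
Ia = 0.2·(9500/1701) = 1900/1701 in ≈ 1.117 in
Since P=3.280 > Ia=1.117: effective rainfall P−Ia = 91982/42525 in
Q: (91982/42525)² ÷ (329482/42525) = 4230344162/7005611025 in (≈ 0.604 in)

Q = 4230344162/7005611025 in ≈ 0.604 in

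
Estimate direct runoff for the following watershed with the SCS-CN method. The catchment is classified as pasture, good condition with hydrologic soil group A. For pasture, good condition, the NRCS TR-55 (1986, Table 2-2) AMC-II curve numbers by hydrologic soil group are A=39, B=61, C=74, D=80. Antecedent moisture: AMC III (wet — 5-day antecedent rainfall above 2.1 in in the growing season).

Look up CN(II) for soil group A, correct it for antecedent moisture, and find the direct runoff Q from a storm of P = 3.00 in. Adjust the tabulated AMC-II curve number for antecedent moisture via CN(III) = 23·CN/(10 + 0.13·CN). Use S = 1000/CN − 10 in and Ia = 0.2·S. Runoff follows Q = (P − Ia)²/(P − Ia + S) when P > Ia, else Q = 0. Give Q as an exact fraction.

Q = 2163841/6791187 in ≈ 0.319 in

NRCS table: pasture, good condition, soil group A → CN(II) = 39
Adjust CN=39 to AMC III: 23·39/(10 + 0.13·39) → 897 ÷ (1507/100) = 89700/1507 ≈ 59.522
S = 1000/(89700/1507) − 10 = 6100/897 in ≈ 6.800 in
Ia = 0.2S: 0.2·6.800 = 1.360 in (exactly 1220/897)
Excess rainfall: 3.000 − 1.360 = 1.640 in; P > Ia so Q > 0
Q: (1471/897)² ÷ (7571/897) = 2163841/6791187 in (≈ 0.319 in)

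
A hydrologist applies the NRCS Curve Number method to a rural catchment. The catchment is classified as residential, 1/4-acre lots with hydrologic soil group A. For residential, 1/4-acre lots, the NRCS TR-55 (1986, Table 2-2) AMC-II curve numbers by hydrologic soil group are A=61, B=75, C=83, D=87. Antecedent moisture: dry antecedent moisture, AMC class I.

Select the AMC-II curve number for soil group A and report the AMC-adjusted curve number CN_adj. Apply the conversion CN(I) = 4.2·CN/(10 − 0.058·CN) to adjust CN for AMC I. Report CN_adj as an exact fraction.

NRCS table: residential, 1/4-acre lots, soil group A → CN(II) = 61
Adjust CN=61 to AMC I: 4.2·61/(10 − 0.058·61) → (1281/5) ÷ (3231/500) = 42700/1077 ≈ 39.647

CN_adj = 42700/1077 ≈ 39.647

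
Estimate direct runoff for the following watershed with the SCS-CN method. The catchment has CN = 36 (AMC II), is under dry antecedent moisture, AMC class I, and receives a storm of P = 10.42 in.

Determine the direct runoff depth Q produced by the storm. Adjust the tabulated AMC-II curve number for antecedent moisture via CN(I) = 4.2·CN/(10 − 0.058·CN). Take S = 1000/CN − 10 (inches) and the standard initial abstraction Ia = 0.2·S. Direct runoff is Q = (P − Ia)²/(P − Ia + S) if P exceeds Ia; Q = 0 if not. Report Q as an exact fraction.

Q = 341103961/3954532050 in ≈ 0.086 in

Dry (AMC I): CN(I) = 4.2·36/(10 − 0.058·36) = (756/5)/(989/125) = 18900/989 ≈ 19.110
S = 1000/(18900/989) − 10 = 8000/189 in ≈ 42.328 in
Ia = 0.2·(8000/189) = 1600/189 in ≈ 8.466 in
Excess rainfall: 10.420 − 8.466 = 1.954 in; P > Ia so Q > 0
Q = (18469/9450)²/((18469/9450) + 8000/189) = (341103961/89302500)/(418469/9450) = 341103961/3954532050 in ≈ 0.086 in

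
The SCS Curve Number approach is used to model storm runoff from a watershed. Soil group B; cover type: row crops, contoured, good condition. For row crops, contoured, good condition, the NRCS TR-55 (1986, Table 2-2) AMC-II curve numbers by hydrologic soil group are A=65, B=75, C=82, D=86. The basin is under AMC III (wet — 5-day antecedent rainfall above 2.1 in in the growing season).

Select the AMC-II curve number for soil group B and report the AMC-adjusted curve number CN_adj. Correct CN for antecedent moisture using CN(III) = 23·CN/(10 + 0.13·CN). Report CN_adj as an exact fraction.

CN_adj = 6900/79 ≈ 87.342

NRCS table: row crops, contoured, good condition, soil group B → CN(II) = 75
Adjust CN=75 to AMC III: 23·75/(10 + 0.13·75) → 1725 ÷ (79/4) = 6900/79 ≈ 87.342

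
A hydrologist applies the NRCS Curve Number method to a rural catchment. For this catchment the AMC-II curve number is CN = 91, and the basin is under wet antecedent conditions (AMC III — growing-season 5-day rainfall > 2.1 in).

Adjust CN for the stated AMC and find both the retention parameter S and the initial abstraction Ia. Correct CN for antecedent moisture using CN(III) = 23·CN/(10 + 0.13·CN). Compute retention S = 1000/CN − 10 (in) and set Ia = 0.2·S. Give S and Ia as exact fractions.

Wet (AMC III): CN(III) = 23·91/(10 + 0.13·91) = 2093/(2183/100) = 209300/2183 ≈ 95.877
Max retention: S = 1000/(209300/2183) − 10 = 900/2093 in (≈ 0.430 in)
Ia = 0.2S: 0.2·0.430 = 0.086 in (exactly 180/2093)

S = 900/2093 in ≈ 0.430 in; Ia = 180/2093 in ≈ 0.086 in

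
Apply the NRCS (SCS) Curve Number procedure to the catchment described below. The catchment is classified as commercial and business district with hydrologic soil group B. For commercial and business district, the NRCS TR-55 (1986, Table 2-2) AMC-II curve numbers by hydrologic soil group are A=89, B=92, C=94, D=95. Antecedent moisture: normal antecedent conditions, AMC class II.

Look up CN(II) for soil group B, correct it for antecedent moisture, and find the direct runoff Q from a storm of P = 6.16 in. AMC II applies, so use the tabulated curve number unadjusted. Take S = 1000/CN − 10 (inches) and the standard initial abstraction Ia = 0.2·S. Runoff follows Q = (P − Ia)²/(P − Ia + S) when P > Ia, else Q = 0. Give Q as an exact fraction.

NRCS table: commercial and business district, soil group B → CN(II) = 92
CN(II) = 92; AMC II needs no correction.
S = 1000/92 − 10 = 20/23 in ≈ 0.870 in
Ia = 0.2·(20/23) = 4/23 in ≈ 0.174 in
Since P=6.160 > Ia=0.174: effective rainfall P−Ia = 3442/575 in
Q: (3442/575)² ÷ (3942/575) = 5923682/1133325 in (≈ 5.227 in)

Q = 5923682/1133325 in ≈ 5.227 in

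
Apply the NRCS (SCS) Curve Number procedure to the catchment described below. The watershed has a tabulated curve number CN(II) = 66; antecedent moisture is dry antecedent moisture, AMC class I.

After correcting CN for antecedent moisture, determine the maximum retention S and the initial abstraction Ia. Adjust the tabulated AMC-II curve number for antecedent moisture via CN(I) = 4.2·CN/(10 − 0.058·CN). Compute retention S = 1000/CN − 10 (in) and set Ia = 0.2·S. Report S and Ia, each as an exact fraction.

S = 8500/693 in ≈ 12.266 in; Ia = 1700/693 in ≈ 2.453 in

Adjust CN=66 to AMC I: 4.2·66/(10 − 0.058·66) → (1386/5) ÷ (1543/250) = 69300/1543 ≈ 44.913
Max retention: S = 1000/(69300/1543) − 10 = 8500/693 in (≈ 12.266 in)
Ia = 0.2·(8500/693) = 1700/693 in ≈ 2.453 in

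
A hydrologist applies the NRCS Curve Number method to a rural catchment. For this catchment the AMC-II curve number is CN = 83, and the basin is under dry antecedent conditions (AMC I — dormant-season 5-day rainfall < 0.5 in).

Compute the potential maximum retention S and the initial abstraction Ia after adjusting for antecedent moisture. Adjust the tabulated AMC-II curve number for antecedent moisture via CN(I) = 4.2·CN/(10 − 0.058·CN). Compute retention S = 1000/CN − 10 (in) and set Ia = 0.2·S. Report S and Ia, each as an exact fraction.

S = 8500/1743 in ≈ 4.877 in; Ia = 1700/1743 in ≈ 0.975 in

Dry (AMC I): CN(I) = 4.2·83/(10 − 0.058·83) = (1743/5)/(2593/500) = 174300/2593 ≈ 67.219
Max retention: S = 1000/(174300/2593) − 10 = 8500/1743 in (≈ 4.877 in)
Ia = 0.2S: 0.2·4.877 = 0.975 in (exactly 1700/1743)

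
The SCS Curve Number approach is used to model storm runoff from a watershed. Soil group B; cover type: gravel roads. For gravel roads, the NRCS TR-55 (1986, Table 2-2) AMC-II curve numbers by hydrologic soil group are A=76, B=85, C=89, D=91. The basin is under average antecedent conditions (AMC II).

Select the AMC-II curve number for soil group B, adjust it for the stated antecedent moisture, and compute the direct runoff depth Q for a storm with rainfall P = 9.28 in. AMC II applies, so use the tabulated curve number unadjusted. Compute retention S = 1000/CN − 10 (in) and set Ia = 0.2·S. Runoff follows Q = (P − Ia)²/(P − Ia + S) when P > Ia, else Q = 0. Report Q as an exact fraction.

NRCS table: gravel roads, soil group B → CN(II) = 85
Average conditions: CN = 85 (no AMC adjustment).
Retention S: 1000/CN − 10 with CN=85.000 → S = 30/17 ≈ 1.765 in
Initial abstraction Ia = S/5 = (30/17)/5 = 6/17 ≈ 0.353 in
P − Ia = 9.280 − 0.353 = 3794/425 ≈ 8.927 in (> 0, runoff occurs)
Runoff Q = (P−Ia)²/(P−Ia+S) = (8.927)²/(8.927+1.765) = 3598609/482800 ≈ 7.454 in

Q = 3598609/482800 in ≈ 7.454 in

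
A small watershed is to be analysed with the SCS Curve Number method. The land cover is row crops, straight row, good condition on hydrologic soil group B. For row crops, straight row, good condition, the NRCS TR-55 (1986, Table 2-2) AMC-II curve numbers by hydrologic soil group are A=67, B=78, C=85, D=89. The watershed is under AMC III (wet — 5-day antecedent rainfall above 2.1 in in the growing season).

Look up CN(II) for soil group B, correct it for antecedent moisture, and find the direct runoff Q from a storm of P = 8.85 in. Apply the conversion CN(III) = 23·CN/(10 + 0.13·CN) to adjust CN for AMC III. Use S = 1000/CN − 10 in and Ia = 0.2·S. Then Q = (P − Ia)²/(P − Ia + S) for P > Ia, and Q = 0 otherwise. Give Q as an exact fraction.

Q = 23829788161/3164059860 in ≈ 7.531 in

NRCS table: row crops, straight row, good condition, soil group B → CN(II) = 78
Adjust CN=78 to AMC III: 23·78/(10 + 0.13·78) → 1794 ÷ (1007/50) = 89700/1007 ≈ 89.076
Retention S: 1000/CN − 10 with CN=89.076 → S = 1100/897 ≈ 1.226 in
Ia = 0.2·(1100/897) = 220/897 in ≈ 0.245 in
P − Ia = 8.850 − 0.245 = 154369/17940 ≈ 8.605 in (> 0, runoff occurs)
Q = (154369/17940)²/((154369/17940) + 1100/897) = (23829788161/321843600)/(176369/17940) = 23829788161/3164059860 in ≈ 7.531 in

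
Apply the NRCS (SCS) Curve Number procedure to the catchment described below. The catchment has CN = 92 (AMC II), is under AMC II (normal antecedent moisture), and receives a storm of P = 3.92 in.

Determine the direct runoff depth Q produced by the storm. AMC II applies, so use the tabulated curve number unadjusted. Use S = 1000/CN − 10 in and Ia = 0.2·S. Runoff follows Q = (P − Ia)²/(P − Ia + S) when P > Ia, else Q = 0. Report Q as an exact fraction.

Q = 2319858/763025 in ≈ 3.040 in

CN(II) = 92; AMC II needs no correction.
S = 1000/92 − 10 = 20/23 in ≈ 0.870 in
Ia = 0.2S: 0.2·0.870 = 0.174 in (exactly 4/23)
Since P=3.920 > Ia=0.174: effective rainfall P−Ia = 2154/575 in
Q: (2154/575)² ÷ (2654/575) = 2319858/763025 in (≈ 3.040 in)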